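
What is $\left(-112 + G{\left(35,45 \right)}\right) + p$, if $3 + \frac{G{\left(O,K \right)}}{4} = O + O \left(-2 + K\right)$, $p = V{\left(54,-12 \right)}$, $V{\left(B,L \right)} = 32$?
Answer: $6068$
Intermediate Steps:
$p = 32$
$G{\left(O,K \right)} = -12 + 4 O + 4 O \left(-2 + K\right)$ ($G{\left(O,K \right)} = -12 + 4 \left(O + O \left(-2 + K\right)\right) = -12 + \left(4 O + 4 O \left(-2 + K\right)\right) = -12 + 4 O + 4 O \left(-2 + K\right)$)
$\left(-112 + G{\left(35,45 \right)}\right) + p = \left(-112 - \left(152 - 6300\right)\right) + 32 = \left(-112 - -6148\right) + 32 = \left(-112 + 6148\right) + 32 = 6036 + 32 = 6068$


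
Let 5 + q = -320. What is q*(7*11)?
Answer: -25025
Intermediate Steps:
q = -325 (q = -5 - 320 = -325)
q*(7*11) = -2275*11 = -325*77 = -25025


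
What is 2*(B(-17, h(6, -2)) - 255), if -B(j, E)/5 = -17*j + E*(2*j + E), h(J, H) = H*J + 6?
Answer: -5800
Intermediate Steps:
h(J, H) = 6 + H*J
B(j, E) = 85*j - 5*E*(E + 2*j) (B(j, E) = -5*(-17*j + E*(2*j + E)) = -5*(-17*j + E*(E + 2*j)) = 85*j - 5*E*(E + 2*j))
2*(B(-17, h(6, -2)) - 255) = 2*((-5*(6 - 2*6)**2 + 85*(-17) - 10*(6 - 2*6)*(-17)) - 255) = 2*((-5*(6 - 12)**2 - 1445 - 10*(6 - 12)*(-17)) - 255) = 2*((-5*(-6)**2 - 1445 - 10*(-6)*(-17)) - 255) = 2*((-5*36 - 1445 - 1020) - 255) = 2*((-180 - 1445 - 1020) - 255) = 2*(-2645 - 255) = 2*(-2900) = -5800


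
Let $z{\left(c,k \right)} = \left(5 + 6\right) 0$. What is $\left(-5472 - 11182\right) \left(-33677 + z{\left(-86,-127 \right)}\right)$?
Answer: $560856758$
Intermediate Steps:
$z{\left(c,k \right)} = 0$ ($z{\left(c,k \right)} = 11 \cdot 0 = 0$)
$\left(-5472 - 11182\right) \left(-33677 + z{\left(-86,-127 \right)}\right) = \left(-5472 - 11182\right) \left(-33677 + 0\right) = \left(-16654\right) \left(-33677\right) = 560856758$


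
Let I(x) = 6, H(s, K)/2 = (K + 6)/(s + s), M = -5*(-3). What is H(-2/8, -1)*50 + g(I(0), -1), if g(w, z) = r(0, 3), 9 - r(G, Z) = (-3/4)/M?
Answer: -19819/20 ≈ -990.95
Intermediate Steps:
M = 15
H(s, K) = (6 + K)/s (H(s, K) = 2*((K + 6)/(s + s)) = 2*((6 + K)/((2*s))) = 2*((6 + K)*(1/(2*s))) = 2*((6 + K)/(2*s)) = (6 + K)/s)
r(G, Z) = 181/20 (r(G, Z) = 9 - (-3/4)/15 = 9 - (-3*1/4)/15 = 9 - (-3)/(4*15) = 9 - 1*(-1/20) = 9 + 1/20 = 181/20)
g(w, z) = 181/20
H(-2/8, -1)*50 + g(I(0), -1) = ((6 - 1)/((-2/8)))*50 + 181/20 = (5/(-2*1/8))*50 + 181/20 = (5/(-1/4))*50 + 181/20 = -4*5*50 + 181/20 = -20*50 + 181/20 = -1000 + 181/20 = -19819/20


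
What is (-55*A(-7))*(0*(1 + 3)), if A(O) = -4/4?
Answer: 0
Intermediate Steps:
A(O) = -1 (A(O) = -4*1/4 = -1)
(-55*A(-7))*(0*(1 + 3)) = (-55*(-1))*(0*(1 + 3)) = 55*(0*4) = 55*0 = 0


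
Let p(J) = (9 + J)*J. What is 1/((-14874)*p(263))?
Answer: -1/1064026464 ≈ -9.3983e-10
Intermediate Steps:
p(J) = J*(9 + J)
1/((-14874)*p(263)) = 1/((-14874)*((263*(9 + 263)))) = -1/(14874*(263*272)) = -1/14874/71536 = -1/14874*1/71536 = -1/1064026464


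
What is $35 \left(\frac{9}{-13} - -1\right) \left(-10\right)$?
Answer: $- \frac{1400}{13} \approx -107.69$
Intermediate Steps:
$35 \left(\frac{9}{-13} - -1\right) \left(-10\right) = 35 \left(9 \left(- \frac{1}{13}\right) + 1\right) \left(-10\right) = 35 \left(- \frac{9}{13} + 1\right) \left(-10\right) = 35 \cdot \frac{4}{13} \left(-10\right) = \frac{140}{13} \left(-10\right) = - \frac{1400}{13}$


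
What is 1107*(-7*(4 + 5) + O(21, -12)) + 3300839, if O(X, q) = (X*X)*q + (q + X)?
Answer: -2617183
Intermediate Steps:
O(X, q) = X + q + q*X² (O(X, q) = X²*q + (X + q) = q*X² + (X + q) = X + q + q*X²)
1107*(-7*(4 + 5) + O(21, -12)) + 3300839 = 1107*(-7*(4 + 5) + (21 - 12 - 12*21²)) + 3300839 = 1107*(-7*9 + (21 - 12 - 12*441)) + 3300839 = 1107*(-63 + (21 - 12 - 5292)) + 3300839 = 1107*(-63 - 5283) + 3300839 = 1107*(-5346) + 3300839 = -5918022 + 3300839 = -2617183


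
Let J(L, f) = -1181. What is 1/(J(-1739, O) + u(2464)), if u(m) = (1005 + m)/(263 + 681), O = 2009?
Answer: -944/1111395 ≈ -0.00084938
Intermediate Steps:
u(m) = 1005/944 + m/944 (u(m) = (1005 + m)/944 = (1005 + m)*(1/944) = 1005/944 + m/944)
1/(J(-1739, O) + u(2464)) = 1/(-1181 + (1005/944 + (1/944)*2464)) = 1/(-1181 + (1005/944 + 154/59)) = 1/(-1181 + 3469/944) = 1/(-1111395/944) = -944/1111395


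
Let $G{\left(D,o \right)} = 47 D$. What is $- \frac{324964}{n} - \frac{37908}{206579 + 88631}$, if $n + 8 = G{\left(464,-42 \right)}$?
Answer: $- \frac{2418975421}{160889450} \approx -15.035$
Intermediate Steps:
$n = 21800$ ($n = -8 + 47 \cdot 464 = -8 + 21808 = 21800$)
$- \frac{324964}{n} - \frac{37908}{206579 + 88631} = - \frac{324964}{21800} - \frac{37908}{206579 + 88631} = \left(-324964\right) \frac{1}{21800} - \frac{37908}{295210} = - \frac{81241}{5450} - \frac{18954}{147605} = - \frac{2418975421}{160889450}$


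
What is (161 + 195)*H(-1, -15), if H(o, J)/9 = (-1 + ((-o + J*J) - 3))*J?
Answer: -10669320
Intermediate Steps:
H(o, J) = 9*J*(-4 + J² - o) (H(o, J) = 9*((-1 + ((-o + J*J) - 3))*J) = 9*((-1 + ((-o + J²) - 3))*J) = 9*((-1 + ((J² - o) - 3))*J) = 9*((-1 + (-3 + J² - o))*J) = 9*((-4 + J² - o)*J) = 9*(J*(-4 + J² - o)) = 9*J*(-4 + J² - o))
(161 + 195)*H(-1, -15) = (161 + 195)*(9*(-15)*(-4 + (-15)² - 1*(-1))) = 356*(9*(-15)*(-4 + 225 + 1)) = 356*(9*(-15)*222) = 356*(-29970) = -10669320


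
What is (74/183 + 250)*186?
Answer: 2841088/61 ≈ 46575.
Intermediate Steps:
(74/183 + 250)*186 = (45824/183)*186 = 2841088/61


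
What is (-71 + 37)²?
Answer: 1156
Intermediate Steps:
(-71 + 37)² = (-34)² = 1156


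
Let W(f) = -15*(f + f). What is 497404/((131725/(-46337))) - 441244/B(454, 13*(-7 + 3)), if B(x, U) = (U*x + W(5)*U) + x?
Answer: -176912040196246/1011252825 ≈ -1.7494e+5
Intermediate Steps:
W(f) = -30*f
B(x, U) = x - 150*U + U*x (B(x, U) = (U*x + (-30*5)*U) + x = (U*x - 150*U) + x = (-150*U + U*x) + x = x - 150*U + U*x)
497404/((131725/(-46337))) - 441244/B(454, 13*(-7 + 3)) = 497404/((131725/(-46337))) - 441244/(454 - 1950*(-7 + 3) + (13*(-7 + 3))*454) = 497404/((131725*(-1/46337))) - 441244/(454 - 1950*(-4) + (13*(-4))*454) = 497404/(-131725/46337) - 441244/(454 - 150*(-52) - 52*454) = 497404*(-46337/131725) - 441244/(454 + 7800 - 23608) = -23048209148/131725 - 441244/(-15354) = -23048209148/131725 - 441244*(-1/15354) = -23048209148/131725 + 220622/7677 = -176912040196246/1011252825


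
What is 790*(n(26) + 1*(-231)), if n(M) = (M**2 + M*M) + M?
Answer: 906130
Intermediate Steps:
n(M) = M + 2*M**2 (n(M) = (M**2 + M**2) + M = 2*M**2 + M = M + 2*M**2)
790*(n(26) + 1*(-231)) = 790*(26*(1 + 2*26) + 1*(-231)) = 790*(26*(1 + 52) - 231) = 790*(26*53 - 231) = 790*(1378 - 231) = 790*1147 = 906130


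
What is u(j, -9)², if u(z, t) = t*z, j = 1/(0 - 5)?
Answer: 81/25 ≈ 3.2400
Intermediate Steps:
j = -⅕ (j = 1/(-5) = -⅕ ≈ -0.20000)
u(j, -9)² = (-9*(-⅕))² = (9/5)² = 81/25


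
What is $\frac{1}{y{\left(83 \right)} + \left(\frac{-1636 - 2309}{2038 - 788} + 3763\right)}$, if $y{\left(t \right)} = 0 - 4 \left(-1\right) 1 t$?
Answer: $\frac{250}{1022961} \approx 0.00024439$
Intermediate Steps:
$y{\left(t \right)} = 4 t$ ($y{\left(t \right)} = 0 - 4 \left(- t\right) = 0 + 4 t = 4 t$)
$\frac{1}{y{\left(83 \right)} + \left(\frac{-1636 - 2309}{2038 - 788} + 3763\right)} = \frac{1}{4 \cdot 83 + \left(\frac{-1636 - 2309}{2038 - 788} + 3763\right)} = \frac{1}{332 + \left(- \frac{3945}{1250} + 3763\right)} = \frac{1}{332 + \left(\left(-3945\right) \frac{1}{1250} + 3763\right)} = \frac{1}{332 + \left(- \frac{789}{250} + 3763\right)} = \frac{1}{332 + \frac{939961}{250}} = \frac{1}{\frac{1022961}{250}} = \frac{250}{1022961}$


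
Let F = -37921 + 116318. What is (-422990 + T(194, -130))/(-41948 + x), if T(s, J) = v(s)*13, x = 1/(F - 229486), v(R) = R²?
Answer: -10013876742/6337881373 ≈ -1.5800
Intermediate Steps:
F = 78397
x = -1/151089 (x = 1/(78397 - 229486) = 1/(-151089) = -1/151089 ≈ -6.6186e-6)
T(s, J) = 13*s² (T(s, J) = s²*13 = 13*s²)
(-422990 + T(194, -130))/(-41948 + x) = (-422990 + 13*194²)/(-41948 - 1/151089) = (-422990 + 13*37636)/(-6337881373/151089) = (-422990 + 489268)*(-151089/6337881373) = 66278*(-151089/6337881373) = -10013876742/6337881373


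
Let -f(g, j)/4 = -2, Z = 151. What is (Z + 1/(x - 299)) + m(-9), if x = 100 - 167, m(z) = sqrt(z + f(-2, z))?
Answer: 55265/366 + I ≈ 151.0 + 1.0*I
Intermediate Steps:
f(g, j) = 8 (f(g, j) = -4*(-2) = 8)
m(z) = sqrt(8 + z) (m(z) = sqrt(z + 8) = sqrt(8 + z))
x = -67
(Z + 1/(x - 299)) + m(-9) = (151 + 1/(-67 - 299)) + sqrt(8 - 9) = (151 + 1/(-366)) + sqrt(-1) = (151 - 1/366) + I = 55265/366 + I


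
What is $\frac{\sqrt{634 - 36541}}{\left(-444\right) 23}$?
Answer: $- \frac{i \sqrt{35907}}{10212} \approx - 0.018556 i$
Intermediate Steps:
$\frac{\sqrt{634 - 36541}}{\left(-444\right) 23} = \frac{\sqrt{-35907}}{-10212} = i \sqrt{35907} \left(- \frac{1}{10212}\right) = - \frac{i \sqrt{35907}}{10212}$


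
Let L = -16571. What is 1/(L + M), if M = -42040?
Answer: -1/58611 ≈ -1.7062e-5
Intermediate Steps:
1/(L + M) = 1/(-16571 - 42040) = 1/(-58611) = -1/58611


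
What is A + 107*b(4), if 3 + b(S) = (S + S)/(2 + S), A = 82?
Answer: -289/3 ≈ -96.333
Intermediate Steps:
b(S) = -3 + 2*S/(2 + S) (b(S) = -3 + (S + S)/(2 + S) = -3 + (2*S)/(2 + S) = -3 + 2*S/(2 + S))
A + 107*b(4) = 82 + 107*((-6 - 1*4)/(2 + 4)) = 82 + 107*((-6 - 4)/6) = 82 + 107*((⅙)*(-10)) = 82 + 107*(-5/3) = 82 - 535/3 = -289/3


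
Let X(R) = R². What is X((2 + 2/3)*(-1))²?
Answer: 4096/81 ≈ 50.568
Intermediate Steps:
X((2 + 2/3)*(-1))² = (((2 + 2/3)*(-1))²)² = (((2 + 2*(⅓))*(-1))²)² = (((2 + ⅔)*(-1))²)² = (((8/3)*(-1))²)² = ((-8/3)²)² = (64/9)² = 4096/81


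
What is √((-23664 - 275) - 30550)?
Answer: I*√54489 ≈ 233.43*I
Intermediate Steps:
√((-23664 - 275) - 30550) = √(-23939 - 30550) = √(-54489) = I*√54489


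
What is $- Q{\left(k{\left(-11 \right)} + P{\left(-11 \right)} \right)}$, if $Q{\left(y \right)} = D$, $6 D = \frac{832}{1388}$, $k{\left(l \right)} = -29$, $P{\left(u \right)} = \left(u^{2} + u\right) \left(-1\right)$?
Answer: $- \frac{104}{1041} \approx -0.099904$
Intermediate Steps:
$P{\left(u \right)} = - u - u^{2}$ ($P{\left(u \right)} = \left(u + u^{2}\right) \left(-1\right) = - u - u^{2}$)
$D = \frac{104}{1041}$ ($D = \frac{832 \cdot \frac{1}{1388}}{6} = \frac{1}{6} \cdot \frac{208}{347} = \frac{104}{1041} \approx 0.099904$)
$Q{\left(y \right)} = \frac{104}{1041}$
$- Q{\left(k{\left(-11 \right)} + P{\left(-11 \right)} \right)} = \left(-1\right) \frac{104}{1041} = - \frac{104}{1041}$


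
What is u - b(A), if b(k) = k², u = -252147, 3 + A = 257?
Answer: -316663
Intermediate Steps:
A = 254 (A = -3 + 257 = 254)
u - b(A) = -252147 - 1*254² = -252147 - 1*64516 = -252147 - 64516 = -316663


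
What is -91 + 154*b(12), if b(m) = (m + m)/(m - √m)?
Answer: 245 + 56*√3 ≈ 341.99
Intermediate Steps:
b(m) = 2*m/(m - √m) (b(m) = (2*m)/(m - √m) = 2*m/(m - √m))
-91 + 154*b(12) = -91 + 154*(2*12/(12 - √12)) = -91 + 154*(2*12/(12 - 2*√3)) = -91 + 154*(24/(12 - 2*√3)) = -91 + 3696/(12 - 2*√3)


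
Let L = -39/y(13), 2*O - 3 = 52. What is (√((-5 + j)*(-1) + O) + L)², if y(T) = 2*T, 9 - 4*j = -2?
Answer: (3 - √119)²/4 ≈ 15.637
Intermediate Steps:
j = 11/4 (j = 9/4 - ¼*(-2) = 9/4 + ½ = 11/4 ≈ 2.7500)
O = 55/2 (O = 3/2 + (½)*52 = 3/2 + 26 = 55/2 ≈ 27.500)
L = -3/2 (L = -39/(2*13) = -39/26 = -39*1/26 = -3/2 ≈ -1.5000)
(√((-5 + j)*(-1) + O) + L)² = (√((-5 + 11/4)*(-1) + 55/2) - 3/2)² = (√(-9/4*(-1) + 55/2) - 3/2)² = (√(9/4 + 55/2) - 3/2)² = (√(119/4) - 3/2)² = (√119/2 - 3/2)² = (-3/2 + √119/2)²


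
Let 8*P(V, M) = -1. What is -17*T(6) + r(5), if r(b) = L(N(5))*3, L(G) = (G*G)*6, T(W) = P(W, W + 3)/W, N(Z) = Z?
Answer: 21617/48 ≈ 450.35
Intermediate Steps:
P(V, M) = -⅛ (P(V, M) = (⅛)*(-1) = -⅛)
T(W) = -1/(8*W)
L(G) = 6*G² (L(G) = G²*6 = 6*G²)
r(b) = 450 (r(b) = (6*5²)*3 = (6*25)*3 = 150*3 = 450)
-17*T(6) + r(5) = -(-17)/(8*6) + 450 = -17*(-1/48) + 450 = 17/48 + 450 = 21617/48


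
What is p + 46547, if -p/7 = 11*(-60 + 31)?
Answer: 48780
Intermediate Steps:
p = 2233 (p = -77*(-60 + 31) = -77*(-29) = -7*(-319) = 2233)
p + 46547 = 2233 + 46547 = 48780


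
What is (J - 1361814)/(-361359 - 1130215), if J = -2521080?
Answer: 1941447/745787 ≈ 2.6032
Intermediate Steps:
(J - 1361814)/(-361359 - 1130215) = (-2521080 - 1361814)/(-361359 - 1130215) = -3882894/(-1491574) = -3882894*(-1/1491574) = 1941447/745787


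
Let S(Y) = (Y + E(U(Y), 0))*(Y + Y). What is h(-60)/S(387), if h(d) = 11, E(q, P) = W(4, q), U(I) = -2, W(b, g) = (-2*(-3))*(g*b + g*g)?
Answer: 1/25542 ≈ 3.9151e-5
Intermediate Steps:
W(b, g) = 6*g² + 6*b*g (W(b, g) = 6*(b*g + g²) = 6*(g² + b*g) = 6*g² + 6*b*g)
E(q, P) = 6*q*(4 + q)
S(Y) = 2*Y*(-24 + Y) (S(Y) = (Y + 6*(-2)*(4 - 2))*(Y + Y) = (Y + 6*(-2)*2)*(2*Y) = (Y - 24)*(2*Y) = (-24 + Y)*(2*Y) = 2*Y*(-24 + Y))
h(-60)/S(387) = 11/((2*387*(-24 + 387))) = 11/((2*387*363)) = 11/280962 = 11*(1/280962) = 1/25542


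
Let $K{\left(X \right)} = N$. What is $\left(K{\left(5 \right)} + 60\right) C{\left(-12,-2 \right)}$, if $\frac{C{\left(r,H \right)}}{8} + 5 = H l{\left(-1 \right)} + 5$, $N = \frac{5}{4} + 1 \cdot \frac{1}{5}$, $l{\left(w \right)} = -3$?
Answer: $\frac{14748}{5} \approx 2949.6$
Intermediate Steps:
$N = \frac{29}{20}$ ($N = 5 \cdot \frac{1}{4} + 1 \cdot \frac{1}{5} = \frac{5}{4} + \frac{1}{5} = \frac{29}{20} \approx 1.45$)
$K{\left(X \right)} = \frac{29}{20}$
$C{\left(r,H \right)} = - 24 H$ ($C{\left(r,H \right)} = -40 + 8 \left(H \left(-3\right) + 5\right) = -40 + 8 \left(- 3 H + 5\right) = -40 + 8 \left(5 - 3 H\right) = -40 - \left(-40 + 24 H\right) = - 24 H$)
$\left(K{\left(5 \right)} + 60\right) C{\left(-12,-2 \right)} = \left(\frac{29}{20} + 60\right) \left(\left(-24\right) \left(-2\right)\right) = \frac{1229}{20} \cdot 48 = \frac{14748}{5}$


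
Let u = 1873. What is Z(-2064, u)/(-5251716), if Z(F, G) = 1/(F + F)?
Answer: 1/21679083648 ≈ 4.6127e-11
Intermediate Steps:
Z(F, G) = 1/(2*F)
Z(-2064, u)/(-5251716) = ((1/2)/(-2064))/(-5251716) = ((1/2)*(-1/2064))*(-1/5251716) = -1/4128*(-1/5251716) = 1/21679083648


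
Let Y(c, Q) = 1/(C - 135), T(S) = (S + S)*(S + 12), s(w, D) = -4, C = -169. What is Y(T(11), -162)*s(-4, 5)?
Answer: 1/76 ≈ 0.013158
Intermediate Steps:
T(S) = 2*S*(12 + S) (T(S) = (2*S)*(12 + S) = 2*S*(12 + S))
Y(c, Q) = -1/304 (Y(c, Q) = 1/(-169 - 135) = 1/(-304) = -1/304)
Y(T(11), -162)*s(-4, 5) = -1/304*(-4) = 1/76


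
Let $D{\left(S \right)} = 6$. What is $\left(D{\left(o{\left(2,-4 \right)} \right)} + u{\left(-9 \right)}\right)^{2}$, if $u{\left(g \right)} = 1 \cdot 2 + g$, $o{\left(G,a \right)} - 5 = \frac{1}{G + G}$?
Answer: $1$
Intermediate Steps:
$o{\left(G,a \right)} = 5 + \frac{1}{2 G}$ ($o{\left(G,a \right)} = 5 + \frac{1}{G + G} = 5 + \frac{1}{2 G}$)
$u{\left(g \right)} = 2 + g$
$\left(D{\left(o{\left(2,-4 \right)} \right)} + u{\left(-9 \right)}\right)^{2} = \left(6 + \left(2 - 9\right)\right)^{2} = \left(6 - 7\right)^{2} = \left(-1\right)^{2} = 1$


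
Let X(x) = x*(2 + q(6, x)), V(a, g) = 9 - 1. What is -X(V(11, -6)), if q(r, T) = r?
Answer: -64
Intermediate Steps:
V(a, g) = 8
X(x) = 8*x (X(x) = x*(2 + 6) = x*8 = 8*x)
-X(V(11, -6)) = -8*8 = -1*64 = -64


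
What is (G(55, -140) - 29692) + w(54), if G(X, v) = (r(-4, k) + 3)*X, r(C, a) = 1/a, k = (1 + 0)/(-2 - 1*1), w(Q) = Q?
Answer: -29638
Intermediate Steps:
k = -1/3 (k = 1/(-2 - 1) = 1/(-3) = 1*(-1/3) = -1/3 ≈ -0.33333)
G(X, v) = 0 (G(X, v) = (1/(-1/3) + 3)*X = (-3 + 3)*X = 0*X = 0)
(G(55, -140) - 29692) + w(54) = (0 - 29692) + 54 = -29692 + 54 = -29638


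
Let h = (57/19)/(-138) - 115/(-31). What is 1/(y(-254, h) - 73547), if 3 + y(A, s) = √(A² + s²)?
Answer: -149562159800/11000165633895303 - 1426*√131219394697/11000165633895303 ≈ -1.3643e-5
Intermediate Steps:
h = 5259/1426 (h = (57*(1/19))*(-1/138) - 115*(-1/31) = 3*(-1/138) + 115/31 = -1/46 + 115/31 = 5259/1426 ≈ 3.6879)
y(A, s) = -3 + √(A² + s²)
1/(y(-254, h) - 73547) = 1/((-3 + √((-254)² + (5259/1426)²)) - 73547) = 1/((-3 + √(64516 + 27657081/2033476)) - 73547) = 1/((-3 + √(131219394697/2033476)) - 73547) = 1/((-3 + √131219394697/1426) - 73547) = 1/(-73550 + √131219394697/1426)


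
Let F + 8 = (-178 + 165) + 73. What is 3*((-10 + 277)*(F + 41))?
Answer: 74493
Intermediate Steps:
F = 52 (F = -8 + ((-178 + 165) + 73) = -8 + (-13 + 73) = -8 + 60 = 52)
3*((-10 + 277)*(F + 41)) = 3*((-10 + 277)*(52 + 41)) = 3*(267*93) = 3*24831 = 74493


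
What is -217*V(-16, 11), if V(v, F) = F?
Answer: -2387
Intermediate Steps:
-217*V(-16, 11) = -217*11 = -2387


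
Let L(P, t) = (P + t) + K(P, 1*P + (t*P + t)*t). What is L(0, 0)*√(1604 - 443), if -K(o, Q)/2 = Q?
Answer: 0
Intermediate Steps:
K(o, Q) = -2*Q
L(P, t) = t - P - 2*t*(t + P*t) (L(P, t) = (P + t) - 2*(1*P + (t*P + t)*t) = (P + t) - 2*(P + (P*t + t)*t) = (P + t) - 2*(P + (t + P*t)*t) = (P + t) - 2*(P + t*(t + P*t)) = (P + t) + (-2*P - 2*t*(t + P*t)) = t - P - 2*t*(t + P*t))
L(0, 0)*√(1604 - 443) = (0 - 1*0 - 2*0² - 2*0*0²)*√(1604 - 443) = (0 + 0 - 2*0 - 2*0*0)*√1161 = (0 + 0 + 0 + 0)*(3*√129) = 0*(3*√129) = 0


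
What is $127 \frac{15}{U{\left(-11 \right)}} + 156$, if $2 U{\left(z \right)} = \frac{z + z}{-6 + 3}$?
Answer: $\frac{7431}{11} \approx 675.54$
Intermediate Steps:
$U{\left(z \right)} = - \frac{z}{3}$ ($U{\left(z \right)} = \frac{\left(z + z\right) \frac{1}{-6 + 3}}{2} = \frac{2 z \frac{1}{-3}}{2} = \frac{2 z \left(- \frac{1}{3}\right)}{2} = \frac{\left(- \frac{2}{3}\right) z}{2} = - \frac{z}{3}$)
$127 \frac{15}{U{\left(-11 \right)}} + 156 = 127 \frac{15}{\left(- \frac{1}{3}\right) \left(-11\right)} + 156 = 127 \frac{15}{\frac{11}{3}} + 156 = 127 \cdot 15 \cdot \frac{3}{11} + 156 = 127 \cdot \frac{45}{11} + 156 = \frac{5715}{11} + 156 = \frac{7431}{11}$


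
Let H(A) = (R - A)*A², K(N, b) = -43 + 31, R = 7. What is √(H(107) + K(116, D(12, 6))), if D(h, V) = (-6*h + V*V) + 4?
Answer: 4*I*√71557 ≈ 1070.0*I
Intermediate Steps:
D(h, V) = 4 + V² - 6*h (D(h, V) = (-6*h + V²) + 4 = (V² - 6*h) + 4 = 4 + V² - 6*h)
K(N, b) = -12
H(A) = A²*(7 - A) (H(A) = (7 - A)*A² = A²*(7 - A))
√(H(107) + K(116, D(12, 6))) = √(107²*(7 - 1*107) - 12) = √(11449*(7 - 107) - 12) = √(11449*(-100) - 12) = √(-1144900 - 12) = √(-1144912) = 4*I*√71557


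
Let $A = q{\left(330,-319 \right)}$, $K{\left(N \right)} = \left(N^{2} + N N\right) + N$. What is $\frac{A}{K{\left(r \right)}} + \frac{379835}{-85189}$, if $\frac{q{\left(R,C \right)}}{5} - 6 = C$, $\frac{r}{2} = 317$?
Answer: $- \frac{305728050695}{68538469194} \approx -4.4607$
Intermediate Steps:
$r = 634$ ($r = 2 \cdot 317 = 634$)
$K{\left(N \right)} = N + 2 N^{2}$ ($K{\left(N \right)} = \left(N^{2} + N^{2}\right) + N = 2 N^{2} + N = N + 2 N^{2}$)
$q{\left(R,C \right)} = 30 + 5 C$
$A = -1565$ ($A = 30 + 5 \left(-319\right) = 30 - 1595 = -1565$)
$\frac{A}{K{\left(r \right)}} + \frac{379835}{-85189} = - \frac{1565}{634 \left(1 + 2 \cdot 634\right)} + \frac{379835}{-85189} = - \frac{1565}{634 \left(1 + 1268\right)} + 379835 \left(- \frac{1}{85189}\right) = - \frac{1565}{634 \cdot 1269} - \frac{379835}{85189} = - \frac{1565}{804546} - \frac{379835}{85189} = - \frac{305728050695}{68538469194}$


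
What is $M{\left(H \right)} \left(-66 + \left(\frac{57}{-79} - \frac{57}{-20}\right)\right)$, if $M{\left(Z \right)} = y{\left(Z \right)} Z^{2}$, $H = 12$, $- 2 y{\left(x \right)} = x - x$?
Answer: $0$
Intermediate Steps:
$y{\left(x \right)} = 0$ ($y{\left(x \right)} = - \frac{x - x}{2} = \left(- \frac{1}{2}\right) 0 = 0$)
$M{\left(Z \right)} = 0$ ($M{\left(Z \right)} = 0 Z^{2} = 0$)
$M{\left(H \right)} \left(-66 + \left(\frac{57}{-79} - \frac{57}{-20}\right)\right) = 0 \left(-66 + \left(\frac{57}{-79} - \frac{57}{-20}\right)\right) = 0 \left(-66 + \left(57 \left(- \frac{1}{79}\right) - - \frac{57}{20}\right)\right) = 0 \left(-66 + \left(- \frac{57}{79} + \frac{57}{20}\right)\right) = 0 \left(-66 + \frac{3363}{1580}\right) = 0 \left(- \frac{100917}{1580}\right) = 0$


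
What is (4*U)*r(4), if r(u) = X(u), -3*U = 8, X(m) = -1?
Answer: 32/3 ≈ 10.667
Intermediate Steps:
U = -8/3 (U = -⅓*8 = -8/3 ≈ -2.6667)
r(u) = -1
(4*U)*r(4) = (4*(-8/3))*(-1) = -32/3*(-1) = 32/3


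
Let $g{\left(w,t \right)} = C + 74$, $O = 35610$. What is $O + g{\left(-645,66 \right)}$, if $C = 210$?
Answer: $35894$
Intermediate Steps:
$g{\left(w,t \right)} = 284$ ($g{\left(w,t \right)} = 210 + 74 = 284$)
$O + g{\left(-645,66 \right)} = 35610 + 284 = 35894$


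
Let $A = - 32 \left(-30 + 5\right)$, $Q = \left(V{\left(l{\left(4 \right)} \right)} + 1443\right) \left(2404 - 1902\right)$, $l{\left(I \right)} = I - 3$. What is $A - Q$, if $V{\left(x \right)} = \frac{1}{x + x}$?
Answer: $-723837$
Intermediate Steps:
$l{\left(I \right)} = -3 + I$ ($l{\left(I \right)} = I - 3 = -3 + I$)
$V{\left(x \right)} = \frac{1}{2 x}$
$Q = 724637$ ($Q = \left(\frac{1}{2 \left(-3 + 4\right)} + 1443\right) \left(2404 - 1902\right) = \left(\frac{1}{2 \cdot 1} + 1443\right) 502 = \left(\frac{1}{2} \cdot 1 + 1443\right) 502 = \left(\frac{1}{2} + 1443\right) 502 = \frac{2887}{2} \cdot 502 = 724637$)
$A = 800$ ($A = \left(-32\right) \left(-25\right) = 800$)
$A - Q = 800 - 724637 = -723837$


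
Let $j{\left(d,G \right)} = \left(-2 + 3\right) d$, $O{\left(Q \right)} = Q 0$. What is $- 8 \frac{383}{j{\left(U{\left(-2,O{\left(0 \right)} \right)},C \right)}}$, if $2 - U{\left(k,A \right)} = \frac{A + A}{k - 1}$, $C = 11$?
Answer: $-1532$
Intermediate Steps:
$O{\left(Q \right)} = 0$
$U{\left(k,A \right)} = 2 - \frac{2 A}{-1 + k}$ ($U{\left(k,A \right)} = 2 - \frac{A + A}{k - 1} = 2 - \frac{2 A}{-1 + k}$)
$j{\left(d,G \right)} = d$ ($j{\left(d,G \right)} = 1 d = d$)
$- 8 \frac{383}{j{\left(U{\left(-2,O{\left(0 \right)} \right)},C \right)}} = - 8 \frac{383}{2 \frac{1}{-1 - 2} \left(-1 - 2 - 0\right)} = - 8 \frac{383}{2 \frac{1}{-3} \left(-1 - 2 + 0\right)} = - 8 \frac{383}{2 \left(- \frac{1}{3}\right) \left(-3\right)} = - 8 \cdot \frac{383}{2} = - 8 \cdot 383 \cdot \frac{1}{2} = \left(-8\right) \frac{383}{2} = -1532$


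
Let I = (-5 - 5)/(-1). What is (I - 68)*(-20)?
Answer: 1160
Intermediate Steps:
I = 10 (I = -10*(-1) = 10)
(I - 68)*(-20) = (10 - 68)*(-20) = -58*(-20) = 1160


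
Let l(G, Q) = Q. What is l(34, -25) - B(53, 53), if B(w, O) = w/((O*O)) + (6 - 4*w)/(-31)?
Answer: -52024/1643 ≈ -31.664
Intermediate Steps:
B(w, O) = -6/31 + 4*w/31 + w/O² (B(w, O) = w/(O²) + (6 - 4*w)*(-1/31) = w/O² + (-6/31 + 4*w/31) = -6/31 + 4*w/31 + w/O²)
l(34, -25) - B(53, 53) = -25 - (-6/31 + (4/31)*53 + 53/53²) = -25 - (-6/31 + 212/31 + 53*(1/2809)) = -25 - (-6/31 + 212/31 + 1/53) = -25 - 1*10949/1643 = -25 - 10949/1643 = -52024/1643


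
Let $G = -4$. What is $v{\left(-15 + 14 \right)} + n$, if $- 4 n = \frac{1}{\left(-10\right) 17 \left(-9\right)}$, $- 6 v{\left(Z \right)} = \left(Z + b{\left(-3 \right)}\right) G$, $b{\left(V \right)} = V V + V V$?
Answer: $\frac{69359}{6120} \approx 11.333$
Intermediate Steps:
$b{\left(V \right)} = 2 V^{2}$ ($b{\left(V \right)} = V^{2} + V^{2} = 2 V^{2}$)
$v{\left(Z \right)} = 12 + \frac{2 Z}{3}$ ($v{\left(Z \right)} = - \frac{\left(Z + 2 \left(-3\right)^{2}\right) \left(-4\right)}{6} = - \frac{\left(Z + 2 \cdot 9\right) \left(-4\right)}{6} = - \frac{\left(Z + 18\right) \left(-4\right)}{6} = - \frac{\left(18 + Z\right) \left(-4\right)}{6} = - \frac{-72 - 4 Z}{6} = 12 + \frac{2 Z}{3}$)
$n = - \frac{1}{6120}$ ($n = - \frac{1}{4 \left(-10\right) 17 \left(-9\right)} = - \frac{1}{4 \left(\left(-170\right) \left(-9\right)\right)} = - \frac{1}{4 \cdot 1530} = \left(- \frac{1}{4}\right) \frac{1}{1530} = - \frac{1}{6120} \approx -0.0001634$)
$v{\left(-15 + 14 \right)} + n = \left(12 + \frac{2 \left(-15 + 14\right)}{3}\right) - \frac{1}{6120} = \left(12 + \frac{2}{3} \left(-1\right)\right) - \frac{1}{6120} = \left(12 - \frac{2}{3}\right) - \frac{1}{6120} = \frac{34}{3} - \frac{1}{6120} = \frac{69359}{6120}$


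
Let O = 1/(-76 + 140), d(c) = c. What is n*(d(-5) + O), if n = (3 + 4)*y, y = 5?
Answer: -11165/64 ≈ -174.45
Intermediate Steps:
O = 1/64 ≈ 0.015625
n = 35 (n = (3 + 4)*5 = 7*5 = 35)
n*(d(-5) + O) = 35*(-5 + 1/64) = 35*(-319/64) = -11165/64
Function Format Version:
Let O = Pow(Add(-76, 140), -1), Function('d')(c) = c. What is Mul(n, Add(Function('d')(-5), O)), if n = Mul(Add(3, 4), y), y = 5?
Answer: Rational(-11165, 64) ≈ -174.45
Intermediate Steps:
O = Rational(1, 64) (O = Pow(64, -1) = Rational(1, 64) ≈ 0.015625)
n = 35 (n = Mul(Add(3, 4), 5) = Mul(7, 5) = 35)
Mul(n, Add(Function('d')(-5), O)) = Mul(35, Add(-5, Rational(1, 64))) = Mul(35, Rational(-319, 64)) = Rational(-11165, 64)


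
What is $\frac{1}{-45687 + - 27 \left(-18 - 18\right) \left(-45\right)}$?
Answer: $- \frac{1}{89427} \approx -1.1182 \cdot 10^{-5}$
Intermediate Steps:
$\frac{1}{-45687 + - 27 \left(-18 - 18\right) \left(-45\right)} = \frac{1}{-45687 + \left(-27\right) \left(-36\right) \left(-45\right)} = \frac{1}{-45687 + 972 \left(-45\right)} = \frac{1}{-45687 - 43740} = \frac{1}{-89427} = - \frac{1}{89427}$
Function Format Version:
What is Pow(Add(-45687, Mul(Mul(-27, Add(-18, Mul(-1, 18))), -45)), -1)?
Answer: Rational(-1, 89427) ≈ -1.1182e-5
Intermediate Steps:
Pow(Add(-45687, Mul(Mul(-27, Add(-18, Mul(-1, 18))), -45)), -1) = Pow(Add(-45687, Mul(Mul(-27, Add(-18, -18)), -45)), -1) = Pow(Add(-45687, Mul(Mul(-27, -36), -45)), -1) = Pow(Add(-45687, Mul(972, -45)), -1) = Pow(Add(-45687, -43740), -1) = Pow(-89427, -1) = Rational(-1, 89427)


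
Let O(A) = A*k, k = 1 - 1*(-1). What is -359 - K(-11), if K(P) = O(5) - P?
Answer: -380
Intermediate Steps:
k = 2 (k = 1 + 1 = 2)
O(A) = 2*A (O(A) = A*2 = 2*A)
K(P) = 10 - P (K(P) = 2*5 - P = 10 - P)
-359 - K(-11) = -359 - (10 - 1*(-11)) = -359 - (10 + 11) = -359 - 1*21 = -359 - 21 = -380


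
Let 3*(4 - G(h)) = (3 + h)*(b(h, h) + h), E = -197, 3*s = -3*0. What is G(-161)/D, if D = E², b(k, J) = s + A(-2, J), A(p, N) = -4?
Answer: -8686/38809 ≈ -0.22381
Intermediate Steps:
s = 0 (s = (-3*0)/3 = (⅓)*0 = 0)
b(k, J) = -4 (b(k, J) = 0 - 4 = -4)
G(h) = 4 - (-4 + h)*(3 + h)/3 (G(h) = 4 - (3 + h)*(-4 + h)/3 = 4 - (-4 + h)*(3 + h)/3)
D = 38809 (D = (-197)² = 38809)
G(-161)/D = (8 - ⅓*(-161)² + (⅓)*(-161))/38809 = (8 - ⅓*25921 - 161/3)*(1/38809) = (8 - 25921/3 - 161/3)*(1/38809) = -8686*1/38809 = -8686/38809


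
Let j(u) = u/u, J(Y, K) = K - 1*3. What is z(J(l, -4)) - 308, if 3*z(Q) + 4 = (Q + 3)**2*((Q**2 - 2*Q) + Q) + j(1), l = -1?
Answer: -31/3 ≈ -10.333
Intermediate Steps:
J(Y, K) = -3 + K (J(Y, K) = K - 3 = -3 + K)
j(u) = 1
z(Q) = -1 + (3 + Q)**2*(Q**2 - Q)/3 (z(Q) = -4/3 + ((Q + 3)**2*((Q**2 - 2*Q) + Q) + 1)/3 = -4/3 + ((3 + Q)**2*(Q**2 - Q) + 1)/3 = -4/3 + (1 + (3 + Q)**2*(Q**2 - Q))/3 = -4/3 + (1/3 + (3 + Q)**2*(Q**2 - Q)/3) = -1 + (3 + Q)**2*(Q**2 - Q)/3)
z(J(l, -4)) - 308 = (-1 - (-3 - 4)*(3 + (-3 - 4))**2/3 + (-3 - 4)**2*(3 + (-3 - 4))**2/3) - 308 = (-1 - 1/3*(-7)*(3 - 7)**2 + (1/3)*(-7)**2*(3 - 7)**2) - 308 = (-1 - 1/3*(-7)*(-4)**2 + (1/3)*49*(-4)**2) - 308 = (-1 - 1/3*(-7)*16 + (1/3)*49*16) - 308 = (-1 + 112/3 + 784/3) - 308 = 893/3 - 308 = -31/3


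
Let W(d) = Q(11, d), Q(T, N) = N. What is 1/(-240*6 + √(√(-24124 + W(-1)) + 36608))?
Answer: -1/(1440 - √(36608 + 5*I*√965)) ≈ -0.00080085 - 2.6033e-7*I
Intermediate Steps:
W(d) = d
1/(-240*6 + √(√(-24124 + W(-1)) + 36608)) = 1/(-240*6 + √(√(-24124 - 1) + 36608)) = 1/(-1440 + √(√(-24125) + 36608)) = 1/(-1440 + √(5*I*√965 + 36608)) = 1/(-1440 + √(36608 + 5*I*√965))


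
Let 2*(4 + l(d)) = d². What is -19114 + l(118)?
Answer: -12156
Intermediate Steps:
l(d) = -4 + d²/2
-19114 + l(118) = -19114 + (-4 + (½)*118²) = -19114 + (-4 + (½)*13924) = -19114 + (-4 + 6962) = -19114 + 6958 = -12156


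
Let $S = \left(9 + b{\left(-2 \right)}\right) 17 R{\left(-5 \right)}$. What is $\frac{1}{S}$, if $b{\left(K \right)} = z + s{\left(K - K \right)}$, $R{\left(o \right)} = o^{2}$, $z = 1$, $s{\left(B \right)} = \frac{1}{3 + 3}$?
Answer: $\frac{6}{25925} \approx 0.00023144$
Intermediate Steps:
$s{\left(B \right)} = \frac{1}{6}$
$b{\left(K \right)} = \frac{7}{6}$ ($b{\left(K \right)} = 1 + \frac{1}{6} = \frac{7}{6}$)
$S = \frac{25925}{6}$ ($S = \left(9 + \frac{7}{6}\right) 17 \left(-5\right)^{2} = \frac{61}{6} \cdot 17 \cdot 25 = \frac{1037}{6} \cdot 25 = \frac{25925}{6} \approx 4320.8$)
$\frac{1}{S} = \frac{1}{\frac{25925}{6}} = \frac{6}{25925}$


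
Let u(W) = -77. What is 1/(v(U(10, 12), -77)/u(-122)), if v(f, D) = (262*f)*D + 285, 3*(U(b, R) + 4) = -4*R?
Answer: -77/403765 ≈ -0.00019071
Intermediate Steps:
U(b, R) = -4 - 4*R/3 (U(b, R) = -4 + (-4*R)/3 = -4 - 4*R/3)
v(f, D) = 285 + 262*D*f (v(f, D) = 262*D*f + 285 = 285 + 262*D*f)
1/(v(U(10, 12), -77)/u(-122)) = 1/((285 + 262*(-77)*(-4 - 4/3*12))/(-77)) = 1/((285 + 262*(-77)*(-4 - 16))*(-1/77)) = 1/((285 + 262*(-77)*(-20))*(-1/77)) = 1/((285 + 403480)*(-1/77)) = 1/(403765*(-1/77)) = 1/(-403765/77) = -77/403765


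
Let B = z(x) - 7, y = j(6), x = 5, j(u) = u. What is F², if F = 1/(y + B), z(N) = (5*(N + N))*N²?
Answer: 1/1560001 ≈ 6.4103e-7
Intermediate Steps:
z(N) = 10*N³ (z(N) = (5*(2*N))*N² = (10*N)*N² = 10*N³)
y = 6
B = 1243 (B = 10*5³ - 7 = 10*125 - 7 = 1250 - 7 = 1243)
F = 1/1249 (F = 1/(6 + 1243) = 1/1249 ≈ 0.00080064)
F² = (1/1249)² = 1/1560001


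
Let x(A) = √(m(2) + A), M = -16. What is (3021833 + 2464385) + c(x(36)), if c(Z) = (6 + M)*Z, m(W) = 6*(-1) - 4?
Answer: 5486218 - 10*√26 ≈ 5.4862e+6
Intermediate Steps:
m(W) = -10 (m(W) = -6 - 4 = -10)
x(A) = √(-10 + A)
c(Z) = -10*Z (c(Z) = (6 - 16)*Z = -10*Z)
(3021833 + 2464385) + c(x(36)) = (3021833 + 2464385) - 10*√(-10 + 36) = 5486218 - 10*√26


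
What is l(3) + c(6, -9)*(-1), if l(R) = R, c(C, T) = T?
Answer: 12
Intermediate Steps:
l(3) + c(6, -9)*(-1) = 3 - 9*(-1) = 3 + 9 = 12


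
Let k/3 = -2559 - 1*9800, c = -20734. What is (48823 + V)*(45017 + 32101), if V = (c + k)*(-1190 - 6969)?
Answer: 36378779439096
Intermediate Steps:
k = -37077 (k = 3*(-2559 - 1*9800) = 3*(-2559 - 9800) = 3*(-12359) = -37077)
V = 471679949 (V = (-20734 - 37077)*(-1190 - 6969) = -57811*(-8159) = 471679949)
(48823 + V)*(45017 + 32101) = (48823 + 471679949)*(45017 + 32101) = 471728772*77118 = 36378779439096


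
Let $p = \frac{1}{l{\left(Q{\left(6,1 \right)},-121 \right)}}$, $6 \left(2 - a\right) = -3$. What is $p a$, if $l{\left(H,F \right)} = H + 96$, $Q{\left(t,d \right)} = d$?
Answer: $\frac{5}{194} \approx 0.025773$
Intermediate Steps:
$a = \frac{5}{2}$ ($a = 2 - - \frac{1}{2} = 2 + \frac{1}{2} = \frac{5}{2} \approx 2.5$)
$l{\left(H,F \right)} = 96 + H$
$p = \frac{1}{97}$ ($p = \frac{1}{96 + 1} = \frac{1}{97} \approx 0.010309$)
$p a = \frac{1}{97} \cdot \frac{5}{2} = \frac{5}{194}$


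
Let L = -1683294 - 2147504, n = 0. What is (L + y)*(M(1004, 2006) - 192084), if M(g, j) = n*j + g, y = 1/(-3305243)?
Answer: 2419401127779678200/3305243 ≈ 7.3199e+11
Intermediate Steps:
y = -1/3305243 ≈ -3.0255e-7
L = -3830798
M(g, j) = g (M(g, j) = 0*j + g = 0 + g = g)
(L + y)*(M(1004, 2006) - 192084) = (-3830798 - 1/3305243)*(1004 - 192084) = -12661718273915/3305243*(-191080) = 2419401127779678200/3305243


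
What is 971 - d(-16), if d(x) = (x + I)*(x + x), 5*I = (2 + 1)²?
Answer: 2583/5 ≈ 516.60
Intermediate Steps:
I = 9/5 (I = (2 + 1)²/5 = (⅕)*3² = (⅕)*9 = 9/5 ≈ 1.8000)
d(x) = 2*x*(9/5 + x) (d(x) = (x + 9/5)*(x + x) = (9/5 + x)*(2*x) = 2*x*(9/5 + x))
971 - d(-16) = 971 - 2*(-16)*(9 + 5*(-16))/5 = 971 - 2*(-16)*(9 - 80)/5 = 971 - 2*(-16)*(-71)/5 = 971 - 1*2272/5 = 971 - 2272/5 = 2583/5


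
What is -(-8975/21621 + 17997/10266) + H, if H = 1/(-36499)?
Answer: -3613180403633/2700453775938 ≈ -1.3380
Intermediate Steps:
H = -1/36499 ≈ -2.7398e-5
-(-8975/21621 + 17997/10266) + H = -(-8975/21621 + 17997/10266) - 1/36499 = -(-8975*1/21621 + 17997*(1/10266)) - 1/36499 = -(-8975/21621 + 5999/3422) - 1/36499 = -1*98991929/73987062 - 1/36499 = -98991929/73987062 - 1/36499 = -3613180403633/2700453775938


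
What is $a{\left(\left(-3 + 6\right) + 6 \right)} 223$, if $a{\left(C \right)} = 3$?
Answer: $669$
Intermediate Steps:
$a{\left(\left(-3 + 6\right) + 6 \right)} 223 = 3 \cdot 223 = 669$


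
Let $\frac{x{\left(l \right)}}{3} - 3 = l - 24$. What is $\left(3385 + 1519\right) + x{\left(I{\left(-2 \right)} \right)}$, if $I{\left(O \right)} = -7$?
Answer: $4820$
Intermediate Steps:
$x{\left(l \right)} = -63 + 3 l$ ($x{\left(l \right)} = 9 + 3 \left(l - 24\right) = 9 + 3 \left(-24 + l\right) = 9 + \left(-72 + 3 l\right) = -63 + 3 l$)
$\left(3385 + 1519\right) + x{\left(I{\left(-2 \right)} \right)} = \left(3385 + 1519\right) + \left(-63 + 3 \left(-7\right)\right) = 4904 - 84 = 4820$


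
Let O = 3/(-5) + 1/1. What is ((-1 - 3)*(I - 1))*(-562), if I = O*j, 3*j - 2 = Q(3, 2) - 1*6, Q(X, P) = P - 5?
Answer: -65192/15 ≈ -4346.1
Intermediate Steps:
Q(X, P) = -5 + P
O = ⅖ (O = 3*(-⅕) + 1*1 = -⅗ + 1 = ⅖ ≈ 0.40000)
j = -7/3 (j = ⅔ + ((-5 + 2) - 1*6)/3 = ⅔ + (-3 - 6)/3 = ⅔ + (⅓)*(-9) = ⅔ - 3 = -7/3 ≈ -2.3333)
I = -14/15 (I = (⅖)*(-7/3) = -14/15 ≈ -0.93333)
((-1 - 3)*(I - 1))*(-562) = ((-1 - 3)*(-14/15 - 1))*(-562) = -4*(-29/15)*(-562) = (116/15)*(-562) = -65192/15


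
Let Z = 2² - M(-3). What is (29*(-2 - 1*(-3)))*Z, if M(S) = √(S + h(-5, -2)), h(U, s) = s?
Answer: 116 - 29*I*√5 ≈ 116.0 - 64.846*I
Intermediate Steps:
M(S) = √(-2 + S) (M(S) = √(S - 2) = √(-2 + S))
Z = 4 - I*√5 (Z = 2² - √(-2 - 3) = 4 - √(-5) = 4 - I*√5 ≈ 4.0 - 2.2361*I)
(29*(-2 - 1*(-3)))*Z = (29*(-2 - 1*(-3)))*(4 - I*√5) = (29*(-2 + 3))*(4 - I*√5) = (29*1)*(4 - I*√5) = 29*(4 - I*√5) = 116 - 29*I*√5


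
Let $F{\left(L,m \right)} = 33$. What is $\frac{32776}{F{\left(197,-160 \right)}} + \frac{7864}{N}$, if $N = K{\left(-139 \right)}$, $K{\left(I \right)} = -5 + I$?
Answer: $\frac{185843}{198} \approx 938.6$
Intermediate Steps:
$N = -144$ ($N = -5 - 139 = -144$)
$\frac{32776}{F{\left(197,-160 \right)}} + \frac{7864}{N} = \frac{32776}{33} + \frac{7864}{-144} = 32776 \cdot \frac{1}{33} + 7864 \left(- \frac{1}{144}\right) = \frac{32776}{33} - \frac{983}{18} = \frac{185843}{198}$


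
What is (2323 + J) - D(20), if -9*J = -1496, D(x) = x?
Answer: 22223/9 ≈ 2469.2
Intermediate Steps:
J = 1496/9 (J = -1/9*(-1496) = 1496/9 ≈ 166.22)
(2323 + J) - D(20) = (2323 + 1496/9) - 1*20 = 22403/9 - 20 = 22223/9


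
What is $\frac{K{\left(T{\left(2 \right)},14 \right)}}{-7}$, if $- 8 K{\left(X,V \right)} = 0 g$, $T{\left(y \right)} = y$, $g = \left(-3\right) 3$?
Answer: $0$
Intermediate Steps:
$g = -9$
$K{\left(X,V \right)} = 0$ ($K{\left(X,V \right)} = - \frac{0 \left(-9\right)}{8} = \left(- \frac{1}{8}\right) 0 = 0$)
$\frac{K{\left(T{\left(2 \right)},14 \right)}}{-7} = \frac{0}{-7} = 0 \left(- \frac{1}{7}\right) = 0$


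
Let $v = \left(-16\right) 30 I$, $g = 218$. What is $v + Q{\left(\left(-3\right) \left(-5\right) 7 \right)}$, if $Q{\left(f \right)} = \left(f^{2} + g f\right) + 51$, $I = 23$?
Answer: $22926$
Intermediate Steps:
$Q{\left(f \right)} = 51 + f^{2} + 218 f$ ($Q{\left(f \right)} = \left(f^{2} + 218 f\right) + 51 = 51 + f^{2} + 218 f$)
$v = -11040$ ($v = \left(-16\right) 30 \cdot 23 = \left(-480\right) 23 = -11040$)
$v + Q{\left(\left(-3\right) \left(-5\right) 7 \right)} = -11040 + \left(51 + \left(\left(-3\right) \left(-5\right) 7\right)^{2} + 218 \left(-3\right) \left(-5\right) 7\right) = -11040 + \left(51 + \left(15 \cdot 7\right)^{2} + 218 \cdot 15 \cdot 7\right) = -11040 + \left(51 + 105^{2} + 218 \cdot 105\right) = -11040 + \left(51 + 11025 + 22890\right) = -11040 + 33966 = 22926$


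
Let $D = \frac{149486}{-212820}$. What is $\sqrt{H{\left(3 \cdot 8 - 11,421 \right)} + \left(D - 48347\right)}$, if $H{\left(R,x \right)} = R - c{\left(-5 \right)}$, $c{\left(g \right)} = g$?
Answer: $\frac{i \sqrt{547241478187530}}{106410} \approx 219.84 i$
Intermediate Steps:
$D = - \frac{74743}{106410}$ ($D = 149486 \left(- \frac{1}{212820}\right) = - \frac{74743}{106410} \approx -0.70241$)
$H{\left(R,x \right)} = 5 + R$ ($H{\left(R,x \right)} = R - -5 = R + 5 = 5 + R$)
$\sqrt{H{\left(3 \cdot 8 - 11,421 \right)} + \left(D - 48347\right)} = \sqrt{\left(5 + \left(3 \cdot 8 - 11\right)\right) - \frac{5144679013}{106410}} = \sqrt{\left(5 + \left(24 - 11\right)\right) - \frac{5144679013}{106410}} = \sqrt{\left(5 + 13\right) - \frac{5144679013}{106410}} = \sqrt{18 - \frac{5144679013}{106410}} = \sqrt{- \frac{5142763633}{106410}} = \frac{i \sqrt{547241478187530}}{106410}$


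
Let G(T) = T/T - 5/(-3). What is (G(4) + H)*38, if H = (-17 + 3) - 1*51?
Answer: -7106/3 ≈ -2368.7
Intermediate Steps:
H = -65 (H = -14 - 51 = -65)
G(T) = 8/3 (G(T) = 1 - 5*(-1/3) = 1 + 5/3 = 8/3)
(G(4) + H)*38 = (8/3 - 65)*38 = -187/3*38 = -7106/3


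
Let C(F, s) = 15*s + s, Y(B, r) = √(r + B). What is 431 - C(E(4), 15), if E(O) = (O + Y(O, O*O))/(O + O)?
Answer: 191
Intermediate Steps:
Y(B, r) = √(B + r)
E(O) = (O + √(O + O²))/(2*O) (E(O) = (O + √(O + O*O))/(O + O) = (O + √(O + O²))/((2*O)) = (O + √(O + O²))*(1/(2*O)) = (O + √(O + O²))/(2*O))
C(F, s) = 16*s
431 - C(E(4), 15) = 431 - 16*15 = 431 - 1*240 = 431 - 240 = 191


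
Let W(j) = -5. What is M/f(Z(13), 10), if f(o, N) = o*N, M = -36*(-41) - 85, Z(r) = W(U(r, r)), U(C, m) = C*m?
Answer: -1391/50 ≈ -27.820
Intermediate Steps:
Z(r) = -5
M = 1391 (M = 1476 - 85 = 1391)
f(o, N) = N*o
M/f(Z(13), 10) = 1391/((10*(-5))) = 1391/(-50) = 1391*(-1/50) = -1391/50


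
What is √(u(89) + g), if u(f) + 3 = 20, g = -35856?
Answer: I*√35839 ≈ 189.31*I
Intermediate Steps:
u(f) = 17 (u(f) = -3 + 20 = 17)
√(u(89) + g) = √(17 - 35856) = √(-35839) = I*√35839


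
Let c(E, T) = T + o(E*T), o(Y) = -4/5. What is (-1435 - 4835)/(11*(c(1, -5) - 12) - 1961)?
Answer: 15675/5392 ≈ 2.9071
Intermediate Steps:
o(Y) = -4/5 (o(Y) = -4*1/5 = -4/5)
c(E, T) = -4/5 + T (c(E, T) = T - 4/5 = -4/5 + T)
(-1435 - 4835)/(11*(c(1, -5) - 12) - 1961) = (-1435 - 4835)/(11*((-4/5 - 5) - 12) - 1961) = -6270/(11*(-29/5 - 12) - 1961) = -6270/(11*(-89/5) - 1961) = -6270/(-979/5 - 1961) = -6270/(-10784/5) = -6270*(-5/10784) = 15675/5392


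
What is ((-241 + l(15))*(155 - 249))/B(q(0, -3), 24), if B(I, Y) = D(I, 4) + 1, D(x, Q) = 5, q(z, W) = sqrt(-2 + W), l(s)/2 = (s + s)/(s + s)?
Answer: 11233/3 ≈ 3744.3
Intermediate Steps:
l(s) = 2 (l(s) = 2*((s + s)/(s + s)) = 2*((2*s)/((2*s))) = 2*((2*s)*(1/(2*s))) = 2*1 = 2)
B(I, Y) = 6 (B(I, Y) = 5 + 1 = 6)
((-241 + l(15))*(155 - 249))/B(q(0, -3), 24) = ((-241 + 2)*(155 - 249))/6 = -239*(-94)*(1/6) = 22466*(1/6) = 11233/3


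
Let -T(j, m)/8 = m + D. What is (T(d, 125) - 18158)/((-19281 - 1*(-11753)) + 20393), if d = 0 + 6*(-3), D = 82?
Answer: -19814/12865 ≈ -1.5401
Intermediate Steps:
d = -18 (d = 0 - 18 = -18)
T(j, m) = -656 - 8*m (T(j, m) = -8*(m + 82) = -8*(82 + m) = -656 - 8*m)
(T(d, 125) - 18158)/((-19281 - 1*(-11753)) + 20393) = ((-656 - 8*125) - 18158)/((-19281 - 1*(-11753)) + 20393) = ((-656 - 1000) - 18158)/((-19281 + 11753) + 20393) = (-1656 - 18158)/(-7528 + 20393) = -19814/12865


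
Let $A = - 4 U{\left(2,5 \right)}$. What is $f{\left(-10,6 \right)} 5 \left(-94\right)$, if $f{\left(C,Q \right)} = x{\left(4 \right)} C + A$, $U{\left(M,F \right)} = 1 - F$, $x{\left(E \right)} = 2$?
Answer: $1880$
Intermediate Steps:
$A = 16$ ($A = - 4 \left(1 - 5\right) = \left(-4\right) \left(-4\right) = 16$)
$f{\left(C,Q \right)} = 16 + 2 C$ ($f{\left(C,Q \right)} = 2 C + 16 = 16 + 2 C$)
$f{\left(-10,6 \right)} 5 \left(-94\right) = \left(16 + 2 \left(-10\right)\right) 5 \left(-94\right) = \left(16 - 20\right) 5 \left(-94\right) = \left(-4\right) 5 \left(-94\right) = \left(-20\right) \left(-94\right) = 1880$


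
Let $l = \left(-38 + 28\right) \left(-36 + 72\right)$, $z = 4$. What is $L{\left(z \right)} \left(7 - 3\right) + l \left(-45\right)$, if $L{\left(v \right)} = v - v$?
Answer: $16200$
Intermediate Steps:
$L{\left(v \right)} = 0$
$l = -360$ ($l = \left(-10\right) 36 = -360$)
$L{\left(z \right)} \left(7 - 3\right) + l \left(-45\right) = 0 \left(7 - 3\right) - -16200 = 0 \cdot 4 + 16200 = 0 + 16200 = 16200$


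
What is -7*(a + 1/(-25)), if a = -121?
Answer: 21182/25 ≈ 847.28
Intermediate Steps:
-7*(a + 1/(-25)) = -7*(-121 + 1/(-25)) = -7*(-121 - 1/25) = -7*(-3026/25) = 21182/25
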